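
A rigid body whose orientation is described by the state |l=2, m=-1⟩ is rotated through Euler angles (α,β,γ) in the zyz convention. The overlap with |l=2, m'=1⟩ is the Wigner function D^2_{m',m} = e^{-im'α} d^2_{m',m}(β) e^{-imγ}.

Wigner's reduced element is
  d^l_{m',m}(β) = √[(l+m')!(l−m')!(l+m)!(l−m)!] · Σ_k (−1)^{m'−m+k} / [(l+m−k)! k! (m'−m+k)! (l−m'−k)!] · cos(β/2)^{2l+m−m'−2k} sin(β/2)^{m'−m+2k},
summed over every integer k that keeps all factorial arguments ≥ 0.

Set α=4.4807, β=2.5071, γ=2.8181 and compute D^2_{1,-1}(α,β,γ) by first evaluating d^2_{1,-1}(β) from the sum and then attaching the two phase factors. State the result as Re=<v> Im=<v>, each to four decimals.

Re=0.0505 Im=0.5490

First d^2_{1,-1}(β=2.5071), then the phase factors e^{-i(1)α} and e^{-i(-1)γ}:
With c≡cos(β/2)=0.311951 and s≡sin(β/2)=0.950098, N=[6·1·1·6]^{1/2}=6.000000
k: max(0,(-1)−(1))=0 … min(2+(-1),2−(1))=1
  k=0: (−1)^2·6.0000/(2)·0.3120^2·0.9501^2 = +0.263531
  k=1: (−1)^3·6.0000/(6)·0.3120^0·0.9501^4 = -0.814843
d^2_{1,-1}(2.5071) = +0.263531 -0.814843 = -0.551311
Phases: e^{-i·(1)·4.4807}=-0.229622+0.973280i, e^{-i·(-1)·2.8181}=-0.948131+0.317880i ⇒ D=+0.050541+0.548990i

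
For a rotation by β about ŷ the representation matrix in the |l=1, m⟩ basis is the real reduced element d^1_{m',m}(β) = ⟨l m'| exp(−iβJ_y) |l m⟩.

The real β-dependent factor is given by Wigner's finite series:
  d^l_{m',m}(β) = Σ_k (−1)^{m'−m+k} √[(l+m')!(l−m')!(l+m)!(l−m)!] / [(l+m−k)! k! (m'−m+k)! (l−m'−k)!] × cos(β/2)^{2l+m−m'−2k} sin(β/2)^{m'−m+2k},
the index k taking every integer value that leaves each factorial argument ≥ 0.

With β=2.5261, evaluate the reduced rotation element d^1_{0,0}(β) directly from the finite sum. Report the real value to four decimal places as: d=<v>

d^1_{0,0}(β=2.5261) via Wigner's sum:
With c≡cos(β/2)=0.302912 and s≡sin(β/2)=0.953019, N=[1·1·1·1]^{1/2}=1.000000
k: max(0,(0)−(0))=0 … min(1+(0),1−(0))=1
  k=0: (−1)^0·1.0000/(1)·0.3029^2·0.9530^0 = +0.091755
  k=1: (−1)^1·1.0000/(1)·0.3029^0·0.9530^2 = -0.908245
d^1_{0,0}(2.5261) = +0.091755 -0.908245 = -0.816489

d=-0.8165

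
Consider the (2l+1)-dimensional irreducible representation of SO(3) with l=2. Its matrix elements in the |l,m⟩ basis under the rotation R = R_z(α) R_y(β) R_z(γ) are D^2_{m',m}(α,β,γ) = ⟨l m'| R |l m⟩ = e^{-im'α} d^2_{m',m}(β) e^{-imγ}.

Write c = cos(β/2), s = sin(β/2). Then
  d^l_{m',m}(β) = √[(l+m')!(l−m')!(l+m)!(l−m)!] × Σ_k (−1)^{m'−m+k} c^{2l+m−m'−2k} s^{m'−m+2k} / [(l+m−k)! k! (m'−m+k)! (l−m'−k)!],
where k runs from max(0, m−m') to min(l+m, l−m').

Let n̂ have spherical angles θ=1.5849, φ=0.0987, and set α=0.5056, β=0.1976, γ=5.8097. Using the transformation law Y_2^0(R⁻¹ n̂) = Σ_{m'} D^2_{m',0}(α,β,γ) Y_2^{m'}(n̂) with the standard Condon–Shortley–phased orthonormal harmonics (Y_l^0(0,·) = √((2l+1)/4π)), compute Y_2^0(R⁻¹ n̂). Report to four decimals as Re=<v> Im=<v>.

Need the full column D^2_{m',0} for m'=−2..2 at α=0.5056, β=0.1976, γ=5.8097.
cos(β/2)=0.995123, sin(β/2)=0.098639
d^2_{-2,0}: single k=2 term ⇒ +0.023601;  D = +0.012528+0.020001i
d^2_{-1,0}: k∈[1..2] ⇒ +0.238098 -0.002339 = +0.235759;  D = +0.206262+0.114186i
d^2_{0,0}: k∈[0..2] ⇒ +0.980635 -0.038540 +0.000095 = +0.942190;  D = +0.942190+0.000000i
d^2_{1,0}: k∈[0..1] ⇒ -0.238098 +0.002339 = -0.235759;  D = -0.206262+0.114186i
d^2_{2,0}: single k=0 term ⇒ +0.023601;  D = +0.012528-0.020001i
Y_2^{m'}(θ=1.5849,φ=0.0987) and Σ D·Y over m':
  (+0.0125+0.0200i)·(+0.3787-0.0757i)  (+0.2063+0.1142i)·(-0.0108+0.0011i)  (+0.9422+0.0000i)·(-0.3152+0.0000i)  (-0.2063+0.1142i)·(+0.0108+0.0011i)  (+0.0125-0.0200i)·(+0.3787+0.0757i)
Y_2^0(R⁻¹ n̂) = -0.289180+0.000000i

Re=-0.2892 Im=0.0000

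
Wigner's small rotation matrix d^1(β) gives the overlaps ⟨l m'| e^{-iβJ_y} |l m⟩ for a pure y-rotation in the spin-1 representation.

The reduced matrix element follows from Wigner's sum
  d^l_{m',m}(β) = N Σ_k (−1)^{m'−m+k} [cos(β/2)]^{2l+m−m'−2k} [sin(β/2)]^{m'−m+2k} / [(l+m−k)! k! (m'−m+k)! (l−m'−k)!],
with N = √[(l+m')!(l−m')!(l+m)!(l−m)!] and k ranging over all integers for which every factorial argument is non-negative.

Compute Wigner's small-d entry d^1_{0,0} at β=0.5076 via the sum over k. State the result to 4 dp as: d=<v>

d=0.8739

d^1_{0,0}(β=0.5076) via Wigner's sum:
c=cos(0.5076/2)=0.967965, s=sin(0.5076/2)=0.251084; N=√[1·1·1·1]=1.000000
k∈{0,1} keeps every argument non-negative
  k=0: (−1)^0·1.0000/(1)·0.9680^2·0.2511^0 = +0.936957
  k=1: (−1)^1·1.0000/(1)·0.9680^0·0.2511^2 = -0.063043
d^1_{0,0}(0.5076) = +0.936957 -0.063043 = +0.873914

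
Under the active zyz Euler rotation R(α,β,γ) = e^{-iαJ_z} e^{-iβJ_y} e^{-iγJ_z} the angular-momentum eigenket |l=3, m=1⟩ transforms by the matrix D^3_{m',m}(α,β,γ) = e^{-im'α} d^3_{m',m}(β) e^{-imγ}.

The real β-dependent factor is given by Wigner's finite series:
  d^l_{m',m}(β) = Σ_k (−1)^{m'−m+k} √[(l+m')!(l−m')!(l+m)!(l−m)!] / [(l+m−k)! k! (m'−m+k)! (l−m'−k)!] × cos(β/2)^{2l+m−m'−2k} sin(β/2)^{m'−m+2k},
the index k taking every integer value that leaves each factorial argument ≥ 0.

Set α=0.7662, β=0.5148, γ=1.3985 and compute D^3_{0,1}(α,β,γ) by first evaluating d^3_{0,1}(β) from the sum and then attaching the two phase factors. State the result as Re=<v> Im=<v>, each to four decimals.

D^3_{0,1}(0.7662,0.5148,1.3985) = e^{-i·0·0.7662}·d^3_{0,1}(0.5148)·e^{-i·1·1.3985}. Compute d first:
With c≡cos(β/2)=0.967055 and s≡sin(β/2)=0.254567, N=[6·6·24·2]^{1/2}=41.569219
The bounds max(0,m−m')=1 and min(l+m,l−m')=3 give 3 terms
  k=1: (−1)^0·41.5692/(12)·0.9671^5·0.2546^1 = +0.745846
  k=2: (−1)^1·41.5692/(4)·0.9671^3·0.2546^3 = -0.155050
  k=3: (−1)^2·41.5692/(12)·0.9671^1·0.2546^5 = +0.003581
d^3_{0,1}(0.5148) = +0.745846 -0.155050 +0.003581 = +0.594377
Phases: e^{-i·(0)·0.7662}=+1.000000+0.000000i, e^{-i·(1)·1.3985}=+0.171445-0.985194i ⇒ D=+0.101903-0.585576i

Re=0.1019 Im=-0.5856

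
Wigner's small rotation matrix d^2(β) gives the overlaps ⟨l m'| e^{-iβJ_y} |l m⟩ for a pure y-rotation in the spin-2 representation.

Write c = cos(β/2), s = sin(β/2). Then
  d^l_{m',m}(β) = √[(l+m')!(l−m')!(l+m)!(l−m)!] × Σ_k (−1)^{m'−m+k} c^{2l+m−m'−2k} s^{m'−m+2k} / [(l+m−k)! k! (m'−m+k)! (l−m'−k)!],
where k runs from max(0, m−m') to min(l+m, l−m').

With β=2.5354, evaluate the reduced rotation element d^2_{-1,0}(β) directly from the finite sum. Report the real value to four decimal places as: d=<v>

d^2_{-1,0}(β=2.5354) via Wigner's sum:
With c≡cos(β/2)=0.298477 and s≡sin(β/2)=0.954417, N=[1·6·2·2]^{1/2}=4.898979
The bounds max(0,m−m')=1 and min(l+m,l−m')=2 give 2 terms
  k=1: (−1)^0·4.8990/(2)·0.2985^3·0.9544^1 = +0.062165
  k=2: (−1)^1·4.8990/(2)·0.2985^1·0.9544^3 = -0.635624
d^2_{-1,0}(2.5354) = +0.062165 -0.635624 = -0.573459

d=-0.5735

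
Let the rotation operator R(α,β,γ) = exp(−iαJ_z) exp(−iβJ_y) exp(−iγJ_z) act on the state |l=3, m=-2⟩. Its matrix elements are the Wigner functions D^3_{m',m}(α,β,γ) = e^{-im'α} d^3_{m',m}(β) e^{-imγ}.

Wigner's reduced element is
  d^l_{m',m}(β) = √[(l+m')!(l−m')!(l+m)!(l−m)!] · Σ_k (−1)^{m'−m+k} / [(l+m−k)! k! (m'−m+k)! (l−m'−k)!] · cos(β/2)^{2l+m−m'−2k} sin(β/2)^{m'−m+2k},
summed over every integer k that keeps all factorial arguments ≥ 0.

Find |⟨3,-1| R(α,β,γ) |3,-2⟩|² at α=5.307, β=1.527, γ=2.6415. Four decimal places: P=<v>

Split into d^3_{-1,-2}(β=1.527) × two z-phases.
c=cos(1.527/2)=0.722420, s=sin(1.527/2)=0.691454; N=√[2·24·1·120]=75.894664
Admissible k: 0..1 (factorial args all ≥0)
  k=0: (−1)^1·75.8947/(24)·0.7224^5·0.6915^1 = -0.430242
  k=1: (−1)^2·75.8947/(12)·0.7224^3·0.6915^3 = +0.788297
d^3_{-1,-2}(1.527) = -0.430242 +0.788297 = +0.358055
|D^3_{-1,-2}|² = |d^3_{-1,-2}(β)|² = (+0.358055)² = 0.128203 (the z-rotation phases have unit modulus)

P=0.1282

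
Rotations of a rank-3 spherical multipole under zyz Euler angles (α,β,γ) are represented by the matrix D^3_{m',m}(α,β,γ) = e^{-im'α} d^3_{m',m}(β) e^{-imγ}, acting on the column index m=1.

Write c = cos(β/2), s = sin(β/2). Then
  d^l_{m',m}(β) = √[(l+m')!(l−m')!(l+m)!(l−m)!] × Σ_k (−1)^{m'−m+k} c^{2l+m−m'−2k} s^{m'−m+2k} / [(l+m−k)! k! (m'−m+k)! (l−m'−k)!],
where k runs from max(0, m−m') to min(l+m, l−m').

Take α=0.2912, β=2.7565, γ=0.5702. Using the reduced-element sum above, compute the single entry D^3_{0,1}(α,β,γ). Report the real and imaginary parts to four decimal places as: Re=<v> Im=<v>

Split into d^3_{0,1}(β=2.7565) × two z-phases.
Half-angle: c=0.191359, s=0.981520. N=√(6·6·24·2)=41.569219
k: max(0,(1)−(0))=1 … min(3+(1),3−(0))=3
  k=1: (−1)^0·41.5692/(12)·0.1914^5·0.9815^1 = +0.000872
  k=2: (−1)^1·41.5692/(4)·0.1914^3·0.9815^3 = -0.068858
  k=3: (−1)^2·41.5692/(12)·0.1914^1·0.9815^5 = +0.603858
d^3_{0,1}(2.7565) = +0.000872 -0.068858 +0.603858 = +0.535873
Attach z-rotation phases: D = e^{-i(0)(0.2912)}·(+0.535873)·e^{-i(1)(0.5702)} = +0.451094-0.289264i

Re=0.4511 Im=-0.2893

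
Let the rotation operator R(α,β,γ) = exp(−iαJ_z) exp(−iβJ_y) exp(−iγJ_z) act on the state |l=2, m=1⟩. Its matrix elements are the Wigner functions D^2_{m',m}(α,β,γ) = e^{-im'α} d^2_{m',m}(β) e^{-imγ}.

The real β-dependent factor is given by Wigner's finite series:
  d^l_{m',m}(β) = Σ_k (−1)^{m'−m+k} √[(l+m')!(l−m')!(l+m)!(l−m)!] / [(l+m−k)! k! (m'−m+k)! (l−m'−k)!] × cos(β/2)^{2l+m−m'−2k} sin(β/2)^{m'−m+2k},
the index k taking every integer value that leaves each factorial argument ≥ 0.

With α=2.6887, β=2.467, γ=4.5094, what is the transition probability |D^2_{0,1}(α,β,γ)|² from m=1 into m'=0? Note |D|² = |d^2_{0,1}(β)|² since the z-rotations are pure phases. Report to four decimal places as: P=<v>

P=0.3569

Split into d^2_{0,1}(β=2.467) × two z-phases.
Half-angle: c=0.330937, s=0.943653. N=√(2·2·6·1)=4.898979
Admissible k: 1..2 (factorial args all ≥0)
  k=1: (−1)^0·4.8990/(2)·0.3309^3·0.9437^1 = +0.083777
  k=2: (−1)^1·4.8990/(2)·0.3309^1·0.9437^3 = -0.681173
d^2_{0,1}(2.467) = +0.083777 -0.681173 = -0.597397
|D^2_{0,1}|² = |d^2_{0,1}(β)|² = (-0.597397)² = 0.356883 (the z-rotation phases have unit modulus)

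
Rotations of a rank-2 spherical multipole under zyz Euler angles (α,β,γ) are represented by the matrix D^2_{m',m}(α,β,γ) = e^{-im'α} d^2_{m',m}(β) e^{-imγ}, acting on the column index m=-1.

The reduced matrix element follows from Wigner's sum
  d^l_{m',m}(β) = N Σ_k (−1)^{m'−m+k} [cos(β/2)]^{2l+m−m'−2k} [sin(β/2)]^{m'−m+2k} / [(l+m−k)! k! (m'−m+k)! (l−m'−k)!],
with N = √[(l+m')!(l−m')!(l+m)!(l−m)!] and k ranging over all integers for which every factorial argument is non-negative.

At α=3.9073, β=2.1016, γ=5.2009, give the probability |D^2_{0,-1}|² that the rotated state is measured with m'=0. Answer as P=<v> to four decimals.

P=0.2859

D^2_{0,-1}(3.9073,2.1016,5.2009) = e^{-i·0·3.9073}·d^2_{0,-1}(2.1016)·e^{-i·-1·5.2009}. Compute d first:
With c≡cos(β/2)=0.496877 and s≡sin(β/2)=0.867821, N=[2·2·1·6]^{1/2}=4.898979
k∈{0,1} keeps every argument non-negative
  k=0: (−1)^1·4.8990/(2)·0.4969^3·0.8678^1 = -0.260767
  k=1: (−1)^2·4.8990/(2)·0.4969^1·0.8678^3 = +0.795454
d^2_{0,-1}(2.1016) = -0.260767 +0.795454 = +0.534687
|D^2_{0,-1}|² = |d^2_{0,-1}(β)|² = (+0.534687)² = 0.285890 (the z-rotation phases have unit modulus)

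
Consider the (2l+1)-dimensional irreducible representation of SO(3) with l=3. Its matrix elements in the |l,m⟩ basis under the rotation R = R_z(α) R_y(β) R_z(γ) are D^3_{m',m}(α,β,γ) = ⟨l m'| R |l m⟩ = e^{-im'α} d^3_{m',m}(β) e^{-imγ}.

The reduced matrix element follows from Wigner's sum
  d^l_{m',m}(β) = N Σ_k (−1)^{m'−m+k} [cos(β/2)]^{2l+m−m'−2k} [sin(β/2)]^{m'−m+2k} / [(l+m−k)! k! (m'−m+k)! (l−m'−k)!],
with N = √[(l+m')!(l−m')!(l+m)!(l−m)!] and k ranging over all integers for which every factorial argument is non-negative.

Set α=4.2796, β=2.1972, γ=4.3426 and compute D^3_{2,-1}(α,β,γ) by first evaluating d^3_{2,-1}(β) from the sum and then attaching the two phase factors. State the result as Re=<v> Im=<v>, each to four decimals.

Re=-0.1833 Im=0.3390

D^3_{2,-1}(4.2796,2.1972,4.3426) = e^{-i·2·4.2796}·d^3_{2,-1}(2.1972)·e^{-i·-1·4.3426}. Compute d first:
With c≡cos(β/2)=0.454843 and s≡sin(β/2)=0.890571, N=[120·1·2·24]^{1/2}=75.894664
k: max(0,(-1)−(2))=0 … min(3+(-1),3−(2))=1
  k=0: (−1)^3·75.8947/(12)·0.4548^3·0.8906^3 = -0.420361
  k=1: (−1)^4·75.8947/(24)·0.4548^1·0.8906^5 = +0.805760
d^3_{2,-1}(2.1972) = -0.420361 +0.805760 = +0.385400
Attach z-rotation phases: D = e^{-i(2)(4.2796)}·(+0.385400)·e^{-i(-1)(4.3426)} = -0.183344+0.338995i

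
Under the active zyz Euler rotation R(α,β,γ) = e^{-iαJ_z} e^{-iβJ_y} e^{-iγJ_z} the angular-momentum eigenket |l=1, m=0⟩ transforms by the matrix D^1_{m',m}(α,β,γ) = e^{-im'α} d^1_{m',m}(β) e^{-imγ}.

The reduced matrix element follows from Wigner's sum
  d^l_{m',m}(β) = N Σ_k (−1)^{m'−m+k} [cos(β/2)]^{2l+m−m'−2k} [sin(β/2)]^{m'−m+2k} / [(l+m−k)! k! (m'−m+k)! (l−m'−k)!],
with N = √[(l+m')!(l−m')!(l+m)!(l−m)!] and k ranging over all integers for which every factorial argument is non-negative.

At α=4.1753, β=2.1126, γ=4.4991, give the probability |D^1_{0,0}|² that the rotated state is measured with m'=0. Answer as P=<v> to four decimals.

P=0.2659

First d^1_{0,0}(β=2.1126), then the phase factors e^{-i(0)α} and e^{-i(0)γ}:
c=cos(2.1126/2)=0.492096, s=sin(2.1126/2)=0.870541; N=√[1·1·1·1]=1.000000
Admissible k: 0..1 (factorial args all ≥0)
  k=0: (−1)^0·1.0000/(1)·0.4921^2·0.8705^0 = +0.242159
  k=1: (−1)^1·1.0000/(1)·0.4921^0·0.8705^2 = -0.757841
d^1_{0,0}(2.1126) = +0.242159 -0.757841 = -0.515682
|D^1_{0,0}|² = |d^1_{0,0}(β)|² = (-0.515682)² = 0.265928 (the z-rotation phases have unit modulus)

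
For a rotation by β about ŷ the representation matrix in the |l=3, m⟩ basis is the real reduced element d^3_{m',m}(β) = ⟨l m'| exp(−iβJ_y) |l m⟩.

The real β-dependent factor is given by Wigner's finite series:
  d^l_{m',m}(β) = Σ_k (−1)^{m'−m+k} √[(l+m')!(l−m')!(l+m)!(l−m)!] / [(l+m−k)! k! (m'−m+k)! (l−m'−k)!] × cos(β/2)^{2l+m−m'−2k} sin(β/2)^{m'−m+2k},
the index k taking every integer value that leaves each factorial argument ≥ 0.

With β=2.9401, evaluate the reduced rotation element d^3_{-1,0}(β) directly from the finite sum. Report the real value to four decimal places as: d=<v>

d=0.3293

d^3_{-1,0}(β=2.9401) via Wigner's sum:
With c≡cos(β/2)=0.100576 and s≡sin(β/2)=0.994929, N=[2·24·6·6]^{1/2}=41.569219
k∈{1,2,3} keeps every argument non-negative
  k=1: (−1)^0·41.5692/(12)·0.1006^5·0.9949^1 = +0.000035
  k=2: (−1)^1·41.5692/(4)·0.1006^3·0.9949^3 = -0.010413
  k=3: (−1)^2·41.5692/(12)·0.1006^1·0.9949^5 = +0.339661
d^3_{-1,0}(2.9401) = +0.000035 -0.010413 +0.339661 = +0.329284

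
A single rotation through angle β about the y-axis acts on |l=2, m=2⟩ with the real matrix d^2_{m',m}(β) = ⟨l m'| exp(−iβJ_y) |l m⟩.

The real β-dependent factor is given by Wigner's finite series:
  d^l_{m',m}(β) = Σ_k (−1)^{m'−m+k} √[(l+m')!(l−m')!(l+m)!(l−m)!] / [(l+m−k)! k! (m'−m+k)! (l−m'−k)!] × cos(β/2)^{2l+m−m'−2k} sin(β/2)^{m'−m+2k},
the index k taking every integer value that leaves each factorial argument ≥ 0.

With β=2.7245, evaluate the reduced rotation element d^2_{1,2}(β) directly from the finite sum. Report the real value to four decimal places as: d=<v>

d^2_{1,2}(β=2.7245) via Wigner's sum:
With c≡cos(β/2)=0.207038 and s≡sin(β/2)=0.978333, N=[6·1·24·1]^{1/2}=12.000000
Admissible k: 1..1 (factorial args all ≥0)
  k=1: (−1)^0·12.0000/(6)·0.2070^3·0.9783^1 = +0.017365
d^2_{1,2}(2.7245) = +0.017365

d=0.0174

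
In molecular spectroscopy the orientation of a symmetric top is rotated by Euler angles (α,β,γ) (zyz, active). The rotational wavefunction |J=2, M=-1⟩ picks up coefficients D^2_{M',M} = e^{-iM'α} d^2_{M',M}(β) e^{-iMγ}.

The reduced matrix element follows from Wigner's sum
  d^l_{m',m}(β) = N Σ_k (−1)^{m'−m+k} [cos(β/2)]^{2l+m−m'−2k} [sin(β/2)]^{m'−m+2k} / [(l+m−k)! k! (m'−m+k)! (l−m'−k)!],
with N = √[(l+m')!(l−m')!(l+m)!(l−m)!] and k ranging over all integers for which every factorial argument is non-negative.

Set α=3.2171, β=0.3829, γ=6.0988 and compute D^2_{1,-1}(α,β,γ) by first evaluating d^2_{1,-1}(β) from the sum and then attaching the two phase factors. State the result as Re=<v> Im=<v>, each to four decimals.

Re=-0.0999 Im=0.0266

D^2_{1,-1}(3.2171,0.3829,6.0988) = e^{-i·1·3.2171}·d^2_{1,-1}(0.3829)·e^{-i·-1·6.0988}. Compute d first:
c=cos(0.3829/2)=0.981729, s=sin(0.3829/2)=0.190283; N=√[6·1·1·6]=6.000000
Admissible k: 0..1 (factorial args all ≥0)
  k=0: (−1)^2·6.0000/(2)·0.9817^2·0.1903^2 = +0.104689
  k=1: (−1)^3·6.0000/(6)·0.9817^0·0.1903^4 = -0.001311
d^2_{1,-1}(0.3829) = +0.104689 -0.001311 = +0.103378
Attach z-rotation phases: D = e^{-i(1)(3.2171)}·(+0.103378)·e^{-i(-1)(6.0988)} = -0.099907+0.026566i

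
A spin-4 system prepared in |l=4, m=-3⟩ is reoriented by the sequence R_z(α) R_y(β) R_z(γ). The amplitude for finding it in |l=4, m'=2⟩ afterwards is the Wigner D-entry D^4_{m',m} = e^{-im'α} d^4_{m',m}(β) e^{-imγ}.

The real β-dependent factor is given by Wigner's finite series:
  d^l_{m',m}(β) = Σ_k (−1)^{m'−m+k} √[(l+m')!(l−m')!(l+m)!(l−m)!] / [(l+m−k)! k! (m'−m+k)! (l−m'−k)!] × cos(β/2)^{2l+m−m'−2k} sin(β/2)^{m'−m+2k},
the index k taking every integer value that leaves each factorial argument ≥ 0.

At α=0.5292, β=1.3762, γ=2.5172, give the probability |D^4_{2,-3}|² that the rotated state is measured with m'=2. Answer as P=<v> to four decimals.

P=0.1714

Split into d^4_{2,-3}(β=1.3762) × two z-phases.
c=cos(1.3762/2)=0.772454, s=sin(1.3762/2)=0.635071; N=√[720·2·1·5040]=2693.993318
k∈{0,1} keeps every argument non-negative
  k=0: (−1)^5·2693.9933/(240)·0.7725^3·0.6351^5 = -0.534458
  k=1: (−1)^6·2693.9933/(720)·0.7725^1·0.6351^7 = +0.120418
d^4_{2,-3}(1.3762) = -0.534458 +0.120418 = -0.414040
|D^4_{2,-3}|² = |d^4_{2,-3}(β)|² = (-0.414040)² = 0.171429 (the z-rotation phases have unit modulus)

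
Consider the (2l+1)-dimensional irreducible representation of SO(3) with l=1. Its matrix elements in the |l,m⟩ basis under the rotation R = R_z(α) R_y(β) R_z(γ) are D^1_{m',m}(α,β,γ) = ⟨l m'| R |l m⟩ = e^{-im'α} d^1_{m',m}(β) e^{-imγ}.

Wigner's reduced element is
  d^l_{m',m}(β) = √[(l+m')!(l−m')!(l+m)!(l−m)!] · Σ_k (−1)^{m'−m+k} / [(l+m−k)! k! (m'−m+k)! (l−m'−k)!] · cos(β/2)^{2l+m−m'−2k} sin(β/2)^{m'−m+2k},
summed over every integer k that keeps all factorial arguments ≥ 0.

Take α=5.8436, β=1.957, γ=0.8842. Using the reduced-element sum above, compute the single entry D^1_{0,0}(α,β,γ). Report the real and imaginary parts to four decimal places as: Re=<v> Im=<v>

Re=-0.3767 Im=0.0000

D^1_{0,0}(5.8436,1.957,0.8842) = e^{-i·0·5.8436}·d^1_{0,0}(1.957)·e^{-i·0·0.8842}. Compute d first:
c=cos(1.957/2)=0.558268, s=sin(1.957/2)=0.829661; N=√[1·1·1·1]=1.000000
The bounds max(0,m−m')=0 and min(l+m,l−m')=1 give 2 terms
  k=0: (−1)^0·1.0000/(1)·0.5583^2·0.8297^0 = +0.311663
  k=1: (−1)^1·1.0000/(1)·0.5583^0·0.8297^2 = -0.688337
d^1_{0,0}(1.957) = +0.311663 -0.688337 = -0.376674
Attach z-rotation phases: D = e^{-i(0)(5.8436)}·(-0.376674)·e^{-i(0)(0.8842)} = -0.376674+0.000000i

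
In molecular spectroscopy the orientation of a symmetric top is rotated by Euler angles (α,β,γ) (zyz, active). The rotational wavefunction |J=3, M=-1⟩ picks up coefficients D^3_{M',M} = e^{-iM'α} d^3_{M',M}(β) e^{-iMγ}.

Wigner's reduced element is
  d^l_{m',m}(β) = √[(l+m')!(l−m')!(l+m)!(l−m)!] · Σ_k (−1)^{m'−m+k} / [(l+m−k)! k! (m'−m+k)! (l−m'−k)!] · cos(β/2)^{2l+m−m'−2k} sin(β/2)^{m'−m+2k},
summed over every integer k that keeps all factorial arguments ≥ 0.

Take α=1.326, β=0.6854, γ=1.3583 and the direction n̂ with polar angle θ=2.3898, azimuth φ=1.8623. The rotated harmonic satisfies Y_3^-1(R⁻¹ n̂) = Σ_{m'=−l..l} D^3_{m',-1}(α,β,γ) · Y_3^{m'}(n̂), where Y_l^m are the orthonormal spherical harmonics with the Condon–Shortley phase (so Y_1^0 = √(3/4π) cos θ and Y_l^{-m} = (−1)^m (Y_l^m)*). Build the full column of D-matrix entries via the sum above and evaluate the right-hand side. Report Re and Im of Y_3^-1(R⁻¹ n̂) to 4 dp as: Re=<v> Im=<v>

Re=-0.1403 Im=-0.2159

Need the full column D^3_{m',-1} for m'=−3..3 at α=1.326, β=0.6854, γ=1.3583.
cos(β/2)=0.941851, sin(β/2)=0.336031
d^3_{-3,-1}: single k=2 term ⇒ +0.344139;  D = +0.201051-0.279303i
d^3_{-2,-1}: k∈[1..2] ⇒ +0.787572 -0.200501 = +0.587072;  D = -0.379139-0.448226i
d^3_{-1,-1}: k∈[0..2] ⇒ +0.698060 -0.710850 +0.067863 = +0.055073;  D = -0.049414+0.024316i
d^3_{0,-1}: k∈[0..2] ⇒ -0.862742 +0.329456 -0.013979 = -0.547265;  D = -0.115419-0.534955i
d^3_{1,-1}: k∈[0..2] ⇒ +0.533137 -0.090484 +0.001440 = +0.444093;  D = +0.443861+0.014342i
d^3_{2,-1}: k∈[0..1] ⇒ -0.200501 +0.012761 = -0.187740;  D = -0.051359+0.180578i
d^3_{3,-1}: single k=0 term ⇒ +0.043806;  D = -0.037974-0.021838i
Y_3^{m'}(θ=2.3898,φ=1.8623) and Σ D·Y over m':
  (+0.2011-0.2793i)·(+0.1020+0.0852i)  (-0.3791-0.4482i)·(+0.2907-0.1917i)  (-0.0494+0.0243i)·(-0.1058-0.3526i)  (-0.1154-0.5350i)·(+0.0905+0.0000i)  (+0.4439+0.0143i)·(+0.1058-0.3526i)  (-0.0514+0.1806i)·(+0.2907+0.1917i)  (-0.0380-0.0218i)·(-0.1020+0.0852i)
Y_3^-1(R⁻¹ n̂) = -0.140261-0.215884i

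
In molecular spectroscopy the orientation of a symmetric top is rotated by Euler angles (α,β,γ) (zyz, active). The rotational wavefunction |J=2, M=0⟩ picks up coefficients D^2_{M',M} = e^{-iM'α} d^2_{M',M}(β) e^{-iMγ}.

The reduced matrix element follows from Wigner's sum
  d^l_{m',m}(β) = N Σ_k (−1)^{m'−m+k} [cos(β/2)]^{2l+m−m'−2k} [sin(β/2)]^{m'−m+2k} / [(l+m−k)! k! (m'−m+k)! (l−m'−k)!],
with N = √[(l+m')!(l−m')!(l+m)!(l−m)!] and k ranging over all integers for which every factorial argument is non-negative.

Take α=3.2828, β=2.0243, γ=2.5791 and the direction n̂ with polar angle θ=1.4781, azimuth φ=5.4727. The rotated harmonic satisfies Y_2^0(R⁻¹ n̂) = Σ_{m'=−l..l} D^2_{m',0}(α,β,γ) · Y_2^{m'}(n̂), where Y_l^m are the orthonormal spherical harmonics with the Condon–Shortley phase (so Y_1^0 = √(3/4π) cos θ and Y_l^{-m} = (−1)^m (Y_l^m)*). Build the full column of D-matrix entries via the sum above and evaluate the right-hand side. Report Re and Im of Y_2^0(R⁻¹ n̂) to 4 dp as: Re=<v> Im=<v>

Re=-0.0187 Im=0.0000

Need the full column D^2_{m',0} for m'=−2..2 at α=3.2828, β=2.0243, γ=2.5791.
cos(β/2)=0.530039, sin(β/2)=0.847973
d^2_{-2,0}: single k=2 term ⇒ +0.494829;  D = +0.475227+0.137897i
d^2_{-1,0}: k∈[1..2] ⇒ +0.309301 -0.791644 = -0.482343;  D = +0.477543+0.067884i
d^2_{0,0}: k∈[0..2] ⇒ +0.078928 -0.808053 +0.517046 = -0.212079;  D = -0.212079+0.000000i
d^2_{1,0}: k∈[0..1] ⇒ -0.309301 +0.791644 = +0.482343;  D = -0.477543+0.067884i
d^2_{2,0}: single k=0 term ⇒ +0.494829;  D = +0.475227-0.137897i
Y_2^{m'}(θ=1.4781,φ=5.4727) and Σ D·Y over m':
  (+0.4752+0.1379i)·(-0.0192+0.3825i)  (+0.4775+0.0679i)·(+0.0491+0.0516i)  (-0.2121+0.0000i)·(-0.3073+0.0000i)  (-0.4775+0.0679i)·(-0.0491+0.0516i)  (+0.4752-0.1379i)·(-0.0192-0.3825i)
Y_2^0(R⁻¹ n̂) = -0.018713+0.000000i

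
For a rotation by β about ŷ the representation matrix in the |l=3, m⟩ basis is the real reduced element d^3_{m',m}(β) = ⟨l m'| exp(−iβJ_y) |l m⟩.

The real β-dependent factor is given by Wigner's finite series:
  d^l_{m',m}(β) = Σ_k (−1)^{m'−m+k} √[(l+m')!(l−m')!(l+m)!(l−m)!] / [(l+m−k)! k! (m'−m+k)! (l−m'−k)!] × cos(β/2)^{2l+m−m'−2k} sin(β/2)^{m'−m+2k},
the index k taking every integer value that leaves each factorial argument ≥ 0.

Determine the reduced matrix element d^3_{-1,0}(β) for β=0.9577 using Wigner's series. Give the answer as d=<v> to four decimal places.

d^3_{-1,0}(β=0.9577) via Wigner's sum:
With c≡cos(β/2)=0.887525 and s≡sin(β/2)=0.460759, N=[2·24·6·6]^{1/2}=41.569219
k∈{1,2,3} keeps every argument non-negative
  k=1: (−1)^0·41.5692/(12)·0.8875^5·0.4608^1 = +0.878958
  k=2: (−1)^1·41.5692/(4)·0.8875^3·0.4608^3 = -0.710682
  k=3: (−1)^2·41.5692/(12)·0.8875^1·0.4608^5 = +0.063847
d^3_{-1,0}(0.9577) = +0.878958 -0.710682 +0.063847 = +0.232123

d=0.2321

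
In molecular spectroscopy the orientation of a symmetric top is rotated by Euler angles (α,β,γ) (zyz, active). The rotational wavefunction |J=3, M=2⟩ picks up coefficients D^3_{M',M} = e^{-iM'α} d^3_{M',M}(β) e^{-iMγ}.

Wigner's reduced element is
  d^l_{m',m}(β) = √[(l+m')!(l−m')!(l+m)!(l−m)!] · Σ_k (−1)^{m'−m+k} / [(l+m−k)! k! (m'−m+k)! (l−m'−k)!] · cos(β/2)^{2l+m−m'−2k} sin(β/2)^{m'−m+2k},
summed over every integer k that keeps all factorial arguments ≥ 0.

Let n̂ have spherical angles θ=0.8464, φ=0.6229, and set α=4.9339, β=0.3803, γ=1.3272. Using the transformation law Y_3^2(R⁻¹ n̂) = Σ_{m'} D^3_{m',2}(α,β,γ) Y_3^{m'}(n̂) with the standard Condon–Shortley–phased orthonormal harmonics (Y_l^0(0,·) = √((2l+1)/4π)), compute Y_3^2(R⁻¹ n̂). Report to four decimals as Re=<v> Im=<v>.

Need the full column D^3_{m',2} for m'=−3..3 at α=4.9339, β=0.3803, γ=1.3272.
cos(β/2)=0.981976, sin(β/2)=0.189006
d^3_{-3,2}: single k=5 term ⇒ +0.000580;  D = +0.000530-0.000236i
d^3_{-2,2}: k∈[4..5] ⇒ +0.006153 -0.000046 = +0.006107;  D = +0.003650+0.004896i
d^3_{-1,2}: k∈[3..4] ⇒ +0.040435 -0.000749 = +0.039686;  D = -0.025830+0.030130i
d^3_{0,2}: k∈[2..3] ⇒ +0.181935 -0.006740 = +0.175195;  D = -0.154811-0.082017i
d^3_{1,2}: k∈[1..2] ⇒ +0.545733 -0.040435 = +0.505298;  D = +0.132675-0.487569i
d^3_{2,2}: k∈[0..1] ⇒ +0.896613 -0.166083 = +0.730530;  D = +0.729817+0.032257i
d^3_{3,2}: single k=0 term ⇒ -0.422723;  D = -0.074574-0.416093i
Y_3^{m'}(θ=0.8464,φ=0.6229) and Σ D·Y over m':
  (+0.0005-0.0002i)·(-0.0514-0.1675i)  (+0.0037+0.0049i)·(+0.1213-0.3600i)  (-0.0258+0.0301i)·(+0.2351-0.1688i)  (-0.1548-0.0820i)·(-0.1989+0.0000i)  (+0.1327-0.4876i)·(-0.2351-0.1688i)  (+0.7298+0.0323i)·(+0.1213+0.3600i)  (-0.0746-0.4161i)·(+0.0514-0.1675i)
Y_3^2(R⁻¹ n̂) = -0.078198+0.376866i

Re=-0.0782 Im=0.3769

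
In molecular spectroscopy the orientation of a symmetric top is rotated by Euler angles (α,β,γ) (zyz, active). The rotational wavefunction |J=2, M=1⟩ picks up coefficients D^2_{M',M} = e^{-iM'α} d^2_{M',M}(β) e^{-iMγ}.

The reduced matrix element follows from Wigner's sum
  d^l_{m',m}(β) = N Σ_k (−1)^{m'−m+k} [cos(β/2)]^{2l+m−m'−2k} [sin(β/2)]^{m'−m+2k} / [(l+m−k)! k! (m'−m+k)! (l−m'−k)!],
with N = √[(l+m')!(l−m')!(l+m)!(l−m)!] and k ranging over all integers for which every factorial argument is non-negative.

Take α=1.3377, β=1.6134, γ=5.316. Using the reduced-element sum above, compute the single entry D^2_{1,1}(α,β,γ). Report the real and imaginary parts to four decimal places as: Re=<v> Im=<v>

D^2_{1,1}(1.3377,1.6134,5.316) = e^{-i·1·1.3377}·d^2_{1,1}(1.6134)·e^{-i·1·5.316}. Compute d first:
Half-angle: c=0.691885, s=0.722008. N=√(6·1·6·1)=6.000000
k∈{0,1} keeps every argument non-negative
  k=0: (−1)^0·6.0000/(6)·0.6919^4·0.7220^0 = +0.229158
  k=1: (−1)^1·6.0000/(2)·0.6919^2·0.7220^2 = -0.748640
d^2_{1,1}(1.6134) = +0.229158 -0.748640 = -0.519481
Attach z-rotation phases: D = e^{-i(1)(1.3377)}·(-0.519481)·e^{-i(1)(5.316)} = -0.484230+0.188102i

Re=-0.4842 Im=0.1881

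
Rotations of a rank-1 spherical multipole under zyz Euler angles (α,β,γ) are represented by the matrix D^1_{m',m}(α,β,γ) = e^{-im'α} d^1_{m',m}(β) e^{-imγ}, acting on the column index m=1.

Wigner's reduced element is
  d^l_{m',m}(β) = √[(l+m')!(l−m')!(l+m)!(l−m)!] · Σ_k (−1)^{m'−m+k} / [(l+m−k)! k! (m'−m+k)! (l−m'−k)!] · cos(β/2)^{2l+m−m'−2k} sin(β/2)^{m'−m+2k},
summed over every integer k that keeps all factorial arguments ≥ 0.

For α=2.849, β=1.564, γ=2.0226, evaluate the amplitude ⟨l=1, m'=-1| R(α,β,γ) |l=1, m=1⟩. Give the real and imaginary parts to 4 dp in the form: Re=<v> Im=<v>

Split into d^1_{-1,1}(β=1.564) × two z-phases.
With c≡cos(β/2)=0.709506 and s≡sin(β/2)=0.704700, N=[1·2·2·1]^{1/2}=2.000000
k∈{2} keeps every argument non-negative
  k=2: (−1)^0·2.0000/(2)·0.7095^0·0.7047^2 = +0.496602
d^1_{-1,1}(1.564) = +0.496602
Attach z-rotation phases: D = e^{-i(-1)(2.849)}·(+0.496602)·e^{-i(1)(2.0226)} = +0.336462+0.365249i

Re=0.3365 Im=0.3652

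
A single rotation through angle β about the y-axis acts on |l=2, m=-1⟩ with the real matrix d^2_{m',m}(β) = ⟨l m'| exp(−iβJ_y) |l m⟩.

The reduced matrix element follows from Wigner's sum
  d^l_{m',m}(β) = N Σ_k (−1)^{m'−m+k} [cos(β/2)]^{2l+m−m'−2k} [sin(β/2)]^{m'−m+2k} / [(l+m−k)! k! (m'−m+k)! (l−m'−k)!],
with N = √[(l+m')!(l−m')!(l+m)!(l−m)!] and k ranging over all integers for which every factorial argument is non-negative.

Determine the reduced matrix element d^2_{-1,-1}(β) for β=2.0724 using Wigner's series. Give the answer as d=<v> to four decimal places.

d^2_{-1,-1}(β=2.0724) via Wigner's sum:
Half-angle: c=0.509494, s=0.860474. N=√(1·6·1·6)=6.000000
The bounds max(0,m−m')=0 and min(l+m,l−m')=1 give 2 terms
  k=0: (−1)^0·6.0000/(6)·0.5095^4·0.8605^0 = +0.067384
  k=1: (−1)^1·6.0000/(2)·0.5095^2·0.8605^2 = -0.576600
d^2_{-1,-1}(2.0724) = +0.067384 -0.576600 = -0.509216

d=-0.5092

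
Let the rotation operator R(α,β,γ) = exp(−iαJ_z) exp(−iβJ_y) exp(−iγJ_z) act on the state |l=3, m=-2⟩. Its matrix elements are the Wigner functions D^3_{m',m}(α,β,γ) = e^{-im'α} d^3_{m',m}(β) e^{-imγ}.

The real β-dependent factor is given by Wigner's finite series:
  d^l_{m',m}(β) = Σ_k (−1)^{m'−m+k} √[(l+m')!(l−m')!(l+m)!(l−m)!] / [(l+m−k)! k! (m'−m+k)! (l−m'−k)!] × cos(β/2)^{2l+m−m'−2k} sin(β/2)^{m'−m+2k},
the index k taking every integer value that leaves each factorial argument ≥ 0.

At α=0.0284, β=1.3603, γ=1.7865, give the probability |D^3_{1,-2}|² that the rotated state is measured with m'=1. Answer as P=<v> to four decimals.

First d^3_{1,-2}(β=1.3603), then the phase factors e^{-i(1)α} and e^{-i(-2)γ}:
With c≡cos(β/2)=0.777478 and s≡sin(β/2)=0.628910, N=[24·2·1·120]^{1/2}=75.894664
k: max(0,(-2)−(1))=0 … min(3+(-2),3−(1))=1
  k=0: (−1)^3·75.8947/(12)·0.7775^3·0.6289^3 = -0.739366
  k=1: (−1)^4·75.8947/(24)·0.7775^1·0.6289^5 = +0.241897
d^3_{1,-2}(1.3603) = -0.739366 +0.241897 = -0.497470
|D^3_{1,-2}|² = |d^3_{1,-2}(β)|² = (-0.497470)² = 0.247476 (the z-rotation phases have unit modulus)

P=0.2475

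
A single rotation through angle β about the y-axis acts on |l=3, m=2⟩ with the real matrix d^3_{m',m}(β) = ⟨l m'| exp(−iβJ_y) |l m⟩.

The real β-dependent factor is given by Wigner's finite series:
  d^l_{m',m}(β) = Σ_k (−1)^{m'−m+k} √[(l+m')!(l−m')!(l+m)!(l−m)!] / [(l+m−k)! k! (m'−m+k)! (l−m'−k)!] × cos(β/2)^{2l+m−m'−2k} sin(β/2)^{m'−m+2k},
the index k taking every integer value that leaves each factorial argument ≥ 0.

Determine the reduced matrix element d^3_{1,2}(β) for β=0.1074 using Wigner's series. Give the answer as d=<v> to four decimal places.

d=0.1675

d^3_{1,2}(β=0.1074) via Wigner's sum:
With c≡cos(β/2)=0.998559 and s≡sin(β/2)=0.053674, N=[24·2·120·1]^{1/2}=75.894664
The bounds max(0,m−m')=1 and min(l+m,l−m')=2 give 2 terms
  k=1: (−1)^0·75.8947/(24)·0.9986^5·0.0537^1 = +0.168513
  k=2: (−1)^1·75.8947/(12)·0.9986^3·0.0537^3 = -0.000974
d^3_{1,2}(0.1074) = +0.168513 -0.000974 = +0.167539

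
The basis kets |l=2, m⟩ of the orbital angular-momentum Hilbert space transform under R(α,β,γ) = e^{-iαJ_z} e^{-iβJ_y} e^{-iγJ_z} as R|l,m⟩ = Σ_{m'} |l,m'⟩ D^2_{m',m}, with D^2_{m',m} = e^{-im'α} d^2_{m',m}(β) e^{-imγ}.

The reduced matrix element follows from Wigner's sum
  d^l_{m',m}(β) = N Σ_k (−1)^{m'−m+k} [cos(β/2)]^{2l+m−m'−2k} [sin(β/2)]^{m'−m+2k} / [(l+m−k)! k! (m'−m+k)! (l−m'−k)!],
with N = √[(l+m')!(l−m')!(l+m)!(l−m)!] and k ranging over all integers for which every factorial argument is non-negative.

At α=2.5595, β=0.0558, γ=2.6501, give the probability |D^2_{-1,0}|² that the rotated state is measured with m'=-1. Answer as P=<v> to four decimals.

P=0.0047

First d^2_{-1,0}(β=0.0558), then the phase factors e^{-i(-1)α} and e^{-i(0)γ}:
With c≡cos(β/2)=0.999611 and s≡sin(β/2)=0.027896, N=[1·6·2·2]^{1/2}=4.898979
The bounds max(0,m−m')=1 and min(l+m,l−m')=2 give 2 terms
  k=1: (−1)^0·4.8990/(2)·0.9996^3·0.0279^1 = +0.068252
  k=2: (−1)^1·4.8990/(2)·0.9996^1·0.0279^3 = -0.000053
d^2_{-1,0}(0.0558) = +0.068252 -0.000053 = +0.068199
|D^2_{-1,0}|² = |d^2_{-1,0}(β)|² = (+0.068199)² = 0.004651 (the z-rotation phases have unit modulus)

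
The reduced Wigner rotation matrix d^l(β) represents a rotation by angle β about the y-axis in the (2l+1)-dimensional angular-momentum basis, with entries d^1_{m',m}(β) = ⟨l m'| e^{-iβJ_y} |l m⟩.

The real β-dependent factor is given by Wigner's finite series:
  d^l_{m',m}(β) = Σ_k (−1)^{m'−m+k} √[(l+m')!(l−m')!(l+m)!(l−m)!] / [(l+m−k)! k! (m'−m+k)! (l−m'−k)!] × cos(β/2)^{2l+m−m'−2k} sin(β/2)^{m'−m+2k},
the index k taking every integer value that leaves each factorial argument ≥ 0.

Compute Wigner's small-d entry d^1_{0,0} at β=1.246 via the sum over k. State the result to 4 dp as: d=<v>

d^1_{0,0}(β=1.246) via Wigner's sum:
Half-angle: c=0.812132, s=0.583474. N=√(1·1·1·1)=1.000000
k: max(0,(0)−(0))=0 … min(1+(0),1−(0))=1
  k=0: (−1)^0·1.0000/(1)·0.8121^2·0.5835^0 = +0.659558
  k=1: (−1)^1·1.0000/(1)·0.8121^0·0.5835^2 = -0.340442
d^1_{0,0}(1.246) = +0.659558 -0.340442 = +0.319116

d=0.3191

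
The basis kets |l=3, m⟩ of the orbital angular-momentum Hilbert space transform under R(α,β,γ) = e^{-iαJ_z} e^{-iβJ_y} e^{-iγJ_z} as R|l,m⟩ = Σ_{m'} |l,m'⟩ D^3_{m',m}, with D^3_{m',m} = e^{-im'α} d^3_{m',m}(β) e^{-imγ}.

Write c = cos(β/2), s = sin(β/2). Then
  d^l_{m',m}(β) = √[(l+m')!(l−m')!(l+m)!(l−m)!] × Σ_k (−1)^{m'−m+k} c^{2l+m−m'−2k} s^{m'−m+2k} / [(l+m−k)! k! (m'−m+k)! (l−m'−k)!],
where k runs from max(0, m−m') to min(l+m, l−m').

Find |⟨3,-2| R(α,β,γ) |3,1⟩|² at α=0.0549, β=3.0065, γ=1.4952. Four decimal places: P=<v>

P=0.0437

Split into d^3_{-2,1}(β=3.0065) × two z-phases.
c=cos(3.0065/2)=0.067495, s=sin(3.0065/2)=0.997720; N=√[1·120·24·2]=75.894664
k: max(0,(1)−(-2))=3 … min(3+(1),3−(-2))=4
  k=3: (−1)^0·75.8947/(12)·0.0675^3·0.9977^3 = +0.001931
  k=4: (−1)^1·75.8947/(24)·0.0675^1·0.9977^5 = -0.211015
d^3_{-2,1}(3.0065) = +0.001931 -0.211015 = -0.209084
|D^3_{-2,1}|² = |d^3_{-2,1}(β)|² = (-0.209084)² = 0.043716 (the z-rotation phases have unit modulus)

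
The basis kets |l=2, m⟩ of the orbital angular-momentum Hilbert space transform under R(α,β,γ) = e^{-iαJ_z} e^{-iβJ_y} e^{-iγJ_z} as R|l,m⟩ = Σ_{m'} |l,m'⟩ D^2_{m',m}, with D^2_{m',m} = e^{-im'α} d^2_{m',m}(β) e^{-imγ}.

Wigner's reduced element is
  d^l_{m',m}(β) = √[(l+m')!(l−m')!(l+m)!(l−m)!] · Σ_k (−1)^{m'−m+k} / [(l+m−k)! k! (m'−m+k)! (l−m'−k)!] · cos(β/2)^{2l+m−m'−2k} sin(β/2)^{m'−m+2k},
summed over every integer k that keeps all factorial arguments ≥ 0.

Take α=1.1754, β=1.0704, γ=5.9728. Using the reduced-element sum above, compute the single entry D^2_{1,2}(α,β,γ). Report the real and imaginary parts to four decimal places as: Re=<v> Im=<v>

Re=0.5519 Im=-0.3419

Split into d^2_{1,2}(β=1.0704) × two z-phases.
With c≡cos(β/2)=0.860167 and s≡sin(β/2)=0.510013, N=[6·1·24·1]^{1/2}=12.000000
k: max(0,(2)−(1))=1 … min(2+(2),2−(1))=1
  k=1: (−1)^0·12.0000/(6)·0.8602^3·0.5100^1 = +0.649171
d^2_{1,2}(1.0704) = +0.649171
D = (+0.385174-0.922844i)·(+0.649171)·(+0.813430+0.581662i) = +0.551857-0.341872i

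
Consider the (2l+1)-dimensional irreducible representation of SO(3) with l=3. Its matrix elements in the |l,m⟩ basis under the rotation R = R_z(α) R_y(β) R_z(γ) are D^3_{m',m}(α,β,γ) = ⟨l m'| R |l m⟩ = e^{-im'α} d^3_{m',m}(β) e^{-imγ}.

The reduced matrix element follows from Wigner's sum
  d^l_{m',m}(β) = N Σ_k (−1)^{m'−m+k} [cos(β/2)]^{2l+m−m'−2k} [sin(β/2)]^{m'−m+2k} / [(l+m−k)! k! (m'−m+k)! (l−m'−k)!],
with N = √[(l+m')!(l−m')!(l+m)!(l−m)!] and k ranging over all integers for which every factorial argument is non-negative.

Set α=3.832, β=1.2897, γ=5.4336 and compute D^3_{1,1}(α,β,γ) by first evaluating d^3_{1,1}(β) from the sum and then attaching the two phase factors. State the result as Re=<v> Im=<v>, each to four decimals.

First d^3_{1,1}(β=1.2897), then the phase factors e^{-i(1)α} and e^{-i(1)γ}:
Half-angle: c=0.799190, s=0.601079. N=√(24·2·24·2)=48.000000
Admissible k: 0..2 (factorial args all ≥0)
  k=0: (−1)^0·48.0000/(48)·0.7992^6·0.6011^0 = +0.260555
  k=1: (−1)^1·48.0000/(6)·0.7992^4·0.6011^2 = -1.179105
  k=2: (−1)^2·48.0000/(8)·0.7992^2·0.6011^4 = +0.500237
d^3_{1,1}(1.2897) = +0.260555 -1.179105 +0.500237 = -0.418312
Phases: e^{-i·(1)·3.832}=-0.770987+0.636851i, e^{-i·(1)·5.4336}=+0.660295+0.751007i ⇒ D=+0.413024+0.066305i

Re=0.4130 Im=0.0663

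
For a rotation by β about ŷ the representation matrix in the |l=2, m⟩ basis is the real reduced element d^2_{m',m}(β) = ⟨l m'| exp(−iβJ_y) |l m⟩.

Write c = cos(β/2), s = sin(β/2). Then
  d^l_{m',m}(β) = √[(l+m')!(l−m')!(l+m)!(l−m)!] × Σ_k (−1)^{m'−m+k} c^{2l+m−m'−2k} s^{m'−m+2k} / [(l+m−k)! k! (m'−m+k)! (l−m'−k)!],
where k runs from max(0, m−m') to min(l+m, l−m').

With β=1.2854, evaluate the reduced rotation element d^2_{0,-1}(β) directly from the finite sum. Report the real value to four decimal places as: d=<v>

d^2_{0,-1}(β=1.2854) via Wigner's sum:
Half-angle: c=0.800480, s=0.599359. N=√(2·2·1·6)=4.898979
k: max(0,(-1)−(0))=0 … min(2+(-1),2−(0))=1
  k=0: (−1)^1·4.8990/(2)·0.8005^3·0.5994^1 = -0.753034
  k=1: (−1)^2·4.8990/(2)·0.8005^1·0.5994^3 = +0.422170
d^2_{0,-1}(1.2854) = -0.753034 +0.422170 = -0.330864

d=-0.3309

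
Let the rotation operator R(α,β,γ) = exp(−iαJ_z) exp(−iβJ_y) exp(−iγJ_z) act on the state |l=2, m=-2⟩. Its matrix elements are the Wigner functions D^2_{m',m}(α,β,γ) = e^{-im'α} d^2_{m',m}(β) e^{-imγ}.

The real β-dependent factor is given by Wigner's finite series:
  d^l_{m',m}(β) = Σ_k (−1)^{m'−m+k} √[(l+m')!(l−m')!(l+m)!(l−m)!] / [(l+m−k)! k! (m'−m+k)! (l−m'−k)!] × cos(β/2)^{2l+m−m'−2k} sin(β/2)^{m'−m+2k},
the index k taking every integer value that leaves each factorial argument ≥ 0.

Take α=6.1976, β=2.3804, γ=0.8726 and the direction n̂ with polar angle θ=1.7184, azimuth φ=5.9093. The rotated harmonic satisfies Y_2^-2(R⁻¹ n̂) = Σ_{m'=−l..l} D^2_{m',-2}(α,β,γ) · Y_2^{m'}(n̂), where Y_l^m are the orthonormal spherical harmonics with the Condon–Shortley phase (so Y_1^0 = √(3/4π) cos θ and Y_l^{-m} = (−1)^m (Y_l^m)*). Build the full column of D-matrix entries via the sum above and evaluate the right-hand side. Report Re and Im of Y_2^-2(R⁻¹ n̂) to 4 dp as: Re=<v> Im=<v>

Re=0.1076 Im=0.1222

Need the full column D^2_{m',-2} for m'=−2..2 at α=6.1976, β=2.3804, γ=0.8726.
cos(β/2)=0.371474, sin(β/2)=0.928443
d^2_{-2,-2}: single k=0 term ⇒ +0.019042;  D = -0.000062+0.019042i
d^2_{-1,-2}: single k=0 term ⇒ -0.095186;  D = +0.008443-0.094810i
d^2_{0,-2}: single k=0 term ⇒ +0.291369;  D = -0.050559+0.286949i
d^2_{1,-2}: single k=0 term ⇒ -0.594600;  D = +0.152854-0.574617i
d^2_{2,-2}: single k=0 term ⇒ +0.743056;  D = -0.251701+0.699127i
Y_2^{m'}(θ=1.7184,φ=5.9093) and Σ D·Y over m':
  (-0.0001+0.0190i)·(+0.2771+0.2570i)  (+0.0084-0.0948i)·(-0.1046-0.0410i)  (-0.0506+0.2869i)·(-0.2949+0.0000i)  (+0.1529-0.5746i)·(+0.1046-0.0410i)  (-0.2517+0.6991i)·(+0.2771-0.2570i)
Y_2^-2(R⁻¹ n̂) = +0.107554+0.122222i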